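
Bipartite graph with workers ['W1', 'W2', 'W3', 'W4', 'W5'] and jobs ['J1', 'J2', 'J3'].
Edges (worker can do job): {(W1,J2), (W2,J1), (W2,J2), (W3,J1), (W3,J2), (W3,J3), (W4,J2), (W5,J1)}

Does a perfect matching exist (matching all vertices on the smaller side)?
Yes, perfect matching exists (size 3)

Perfect matching: {(W3,J3), (W4,J2), (W5,J1)}
All 3 vertices on the smaller side are matched.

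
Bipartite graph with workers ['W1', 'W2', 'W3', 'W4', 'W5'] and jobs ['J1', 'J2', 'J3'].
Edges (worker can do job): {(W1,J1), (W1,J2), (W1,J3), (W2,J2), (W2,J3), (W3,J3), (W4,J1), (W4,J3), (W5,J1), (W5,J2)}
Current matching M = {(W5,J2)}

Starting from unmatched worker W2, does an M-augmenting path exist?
Yes: W2 → J3

An M-augmenting path alternates non-matching / matching edges, starting and ending at unmatched vertices.
Path: W2 → J3
(J3 is unmatched in M, so the path is augmenting.)
Flipping edges along this path would increase |M| from 1 to 2.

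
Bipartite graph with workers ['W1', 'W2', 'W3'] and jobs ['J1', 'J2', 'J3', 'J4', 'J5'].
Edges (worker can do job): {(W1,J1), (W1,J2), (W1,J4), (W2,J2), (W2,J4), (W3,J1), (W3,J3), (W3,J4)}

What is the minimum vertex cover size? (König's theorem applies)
Minimum vertex cover size = 3

By König's theorem: in bipartite graphs,
min vertex cover = max matching = 3

Maximum matching has size 3, so minimum vertex cover also has size 3.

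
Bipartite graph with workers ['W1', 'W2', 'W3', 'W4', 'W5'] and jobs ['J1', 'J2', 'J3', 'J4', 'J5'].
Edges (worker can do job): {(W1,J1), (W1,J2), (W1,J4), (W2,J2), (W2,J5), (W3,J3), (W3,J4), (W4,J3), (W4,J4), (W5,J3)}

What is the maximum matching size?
Maximum matching size = 4

Maximum matching: {(W1,J1), (W2,J5), (W3,J3), (W4,J4)}
Size: 4

This assigns 4 workers to 4 distinct jobs.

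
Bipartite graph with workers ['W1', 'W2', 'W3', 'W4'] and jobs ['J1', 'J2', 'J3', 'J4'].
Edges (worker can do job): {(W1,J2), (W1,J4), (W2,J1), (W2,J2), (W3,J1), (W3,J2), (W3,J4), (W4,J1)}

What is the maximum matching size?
Maximum matching size = 3

Maximum matching: {(W1,J2), (W3,J4), (W4,J1)}
Size: 3

This assigns 3 workers to 3 distinct jobs.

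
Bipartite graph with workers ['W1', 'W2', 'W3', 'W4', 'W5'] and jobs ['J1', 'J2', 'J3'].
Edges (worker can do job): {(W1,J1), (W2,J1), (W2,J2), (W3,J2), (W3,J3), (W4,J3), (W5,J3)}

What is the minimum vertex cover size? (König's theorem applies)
Minimum vertex cover size = 3

By König's theorem: in bipartite graphs,
min vertex cover = max matching = 3

Maximum matching has size 3, so minimum vertex cover also has size 3.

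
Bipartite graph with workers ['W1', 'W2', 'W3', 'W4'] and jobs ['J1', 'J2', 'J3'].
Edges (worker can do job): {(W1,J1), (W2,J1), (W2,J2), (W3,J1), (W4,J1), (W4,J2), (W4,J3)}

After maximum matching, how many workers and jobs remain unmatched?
Unmatched: 1 workers, 0 jobs

Maximum matching size: 3
Workers: 4 total, 3 matched, 1 unmatched
Jobs: 3 total, 3 matched, 0 unmatched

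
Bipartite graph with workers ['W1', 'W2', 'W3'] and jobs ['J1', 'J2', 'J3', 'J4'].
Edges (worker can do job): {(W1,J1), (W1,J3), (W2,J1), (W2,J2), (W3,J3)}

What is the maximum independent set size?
Maximum independent set = 4

By König's theorem:
- Min vertex cover = Max matching = 3
- Max independent set = Total vertices - Min vertex cover
- Max independent set = 7 - 3 = 4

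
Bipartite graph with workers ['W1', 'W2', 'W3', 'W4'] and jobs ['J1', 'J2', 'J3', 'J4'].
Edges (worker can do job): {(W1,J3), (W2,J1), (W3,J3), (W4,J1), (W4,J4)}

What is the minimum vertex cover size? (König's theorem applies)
Minimum vertex cover size = 3

By König's theorem: in bipartite graphs,
min vertex cover = max matching = 3

Maximum matching has size 3, so minimum vertex cover also has size 3.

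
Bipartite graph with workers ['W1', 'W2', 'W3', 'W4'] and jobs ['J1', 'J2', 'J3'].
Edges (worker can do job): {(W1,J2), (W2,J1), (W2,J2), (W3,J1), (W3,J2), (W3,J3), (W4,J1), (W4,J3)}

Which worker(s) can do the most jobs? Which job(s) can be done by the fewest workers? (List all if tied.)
Most versatile: W3 (3 jobs); Least covered: J3 (2 workers)

Worker degrees (jobs they can do): W1:1, W2:2, W3:3, W4:2
Job degrees (workers who can do it): J1:3, J2:3, J3:2

Maximum worker degree is 3, achieved by: W3
Minimum job degree is 2, achieved by: J3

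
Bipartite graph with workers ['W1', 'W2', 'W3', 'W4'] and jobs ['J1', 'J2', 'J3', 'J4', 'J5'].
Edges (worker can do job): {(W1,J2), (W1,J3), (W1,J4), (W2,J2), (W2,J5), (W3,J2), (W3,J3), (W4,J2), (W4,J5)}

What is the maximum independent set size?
Maximum independent set = 5

By König's theorem:
- Min vertex cover = Max matching = 4
- Max independent set = Total vertices - Min vertex cover
- Max independent set = 9 - 4 = 5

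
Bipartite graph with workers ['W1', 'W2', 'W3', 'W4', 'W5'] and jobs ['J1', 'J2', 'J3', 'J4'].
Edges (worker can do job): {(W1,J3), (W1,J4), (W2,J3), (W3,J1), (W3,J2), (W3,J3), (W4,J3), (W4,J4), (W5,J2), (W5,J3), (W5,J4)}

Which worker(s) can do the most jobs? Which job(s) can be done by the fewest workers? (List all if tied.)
Most versatile: W3, W5 (3 jobs); Least covered: J1 (1 workers)

Worker degrees (jobs they can do): W1:2, W2:1, W3:3, W4:2, W5:3
Job degrees (workers who can do it): J1:1, J2:2, J3:5, J4:3

Maximum worker degree is 3, achieved by: W3, W5
Minimum job degree is 1, achieved by: J1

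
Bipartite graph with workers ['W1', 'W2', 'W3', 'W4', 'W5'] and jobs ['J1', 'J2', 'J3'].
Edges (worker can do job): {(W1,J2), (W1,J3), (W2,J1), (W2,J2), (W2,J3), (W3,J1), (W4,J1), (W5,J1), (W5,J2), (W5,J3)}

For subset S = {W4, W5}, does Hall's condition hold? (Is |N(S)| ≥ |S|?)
Yes: |N(S)| = 3, |S| = 2

Subset S = {W4, W5}
Neighbors N(S) = {J1, J2, J3}

|N(S)| = 3, |S| = 2
Hall's condition: |N(S)| ≥ |S| is satisfied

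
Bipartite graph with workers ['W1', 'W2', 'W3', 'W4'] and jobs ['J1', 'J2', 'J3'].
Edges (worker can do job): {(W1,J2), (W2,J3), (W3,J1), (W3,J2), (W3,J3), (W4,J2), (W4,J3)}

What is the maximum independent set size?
Maximum independent set = 4

By König's theorem:
- Min vertex cover = Max matching = 3
- Max independent set = Total vertices - Min vertex cover
- Max independent set = 7 - 3 = 4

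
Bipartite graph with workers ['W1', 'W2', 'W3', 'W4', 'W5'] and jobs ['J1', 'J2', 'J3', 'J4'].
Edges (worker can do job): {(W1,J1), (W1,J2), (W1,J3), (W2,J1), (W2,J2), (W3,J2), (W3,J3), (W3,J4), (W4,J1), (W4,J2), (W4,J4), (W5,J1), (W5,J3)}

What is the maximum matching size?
Maximum matching size = 4

Maximum matching: {(W1,J3), (W3,J4), (W4,J2), (W5,J1)}
Size: 4

This assigns 4 workers to 4 distinct jobs.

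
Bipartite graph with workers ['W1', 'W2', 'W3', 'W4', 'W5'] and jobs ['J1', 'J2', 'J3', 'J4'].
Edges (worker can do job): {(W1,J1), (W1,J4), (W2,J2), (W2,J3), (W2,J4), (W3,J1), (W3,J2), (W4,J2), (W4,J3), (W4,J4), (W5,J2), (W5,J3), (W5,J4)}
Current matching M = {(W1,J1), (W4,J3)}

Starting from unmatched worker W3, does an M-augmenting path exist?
Yes: W3 → J2

An M-augmenting path alternates non-matching / matching edges, starting and ending at unmatched vertices.
Path: W3 → J2
(J2 is unmatched in M, so the path is augmenting.)
Flipping edges along this path would increase |M| from 2 to 3.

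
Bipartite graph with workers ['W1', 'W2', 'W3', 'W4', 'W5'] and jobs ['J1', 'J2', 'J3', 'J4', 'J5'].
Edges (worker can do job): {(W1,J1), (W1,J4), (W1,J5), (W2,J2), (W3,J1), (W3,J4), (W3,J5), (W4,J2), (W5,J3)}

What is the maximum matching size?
Maximum matching size = 4

Maximum matching: {(W1,J4), (W3,J5), (W4,J2), (W5,J3)}
Size: 4

This assigns 4 workers to 4 distinct jobs.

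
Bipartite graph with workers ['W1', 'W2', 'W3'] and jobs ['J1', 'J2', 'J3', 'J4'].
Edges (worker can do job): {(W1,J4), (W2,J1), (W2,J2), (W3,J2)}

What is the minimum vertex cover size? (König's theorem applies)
Minimum vertex cover size = 3

By König's theorem: in bipartite graphs,
min vertex cover = max matching = 3

Maximum matching has size 3, so minimum vertex cover also has size 3.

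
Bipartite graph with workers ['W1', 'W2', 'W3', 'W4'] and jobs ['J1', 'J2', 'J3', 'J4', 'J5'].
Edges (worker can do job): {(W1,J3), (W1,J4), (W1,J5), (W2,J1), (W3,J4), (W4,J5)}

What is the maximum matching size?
Maximum matching size = 4

Maximum matching: {(W1,J3), (W2,J1), (W3,J4), (W4,J5)}
Size: 4

This assigns 4 workers to 4 distinct jobs.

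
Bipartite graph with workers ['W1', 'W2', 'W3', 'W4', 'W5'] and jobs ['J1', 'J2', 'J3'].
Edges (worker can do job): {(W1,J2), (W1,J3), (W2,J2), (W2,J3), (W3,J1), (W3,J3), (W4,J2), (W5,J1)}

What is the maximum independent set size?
Maximum independent set = 5

By König's theorem:
- Min vertex cover = Max matching = 3
- Max independent set = Total vertices - Min vertex cover
- Max independent set = 8 - 3 = 5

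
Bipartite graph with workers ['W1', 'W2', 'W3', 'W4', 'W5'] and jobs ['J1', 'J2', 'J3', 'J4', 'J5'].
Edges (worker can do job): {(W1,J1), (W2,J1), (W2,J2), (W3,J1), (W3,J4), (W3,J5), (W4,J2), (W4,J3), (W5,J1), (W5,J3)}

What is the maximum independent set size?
Maximum independent set = 6

By König's theorem:
- Min vertex cover = Max matching = 4
- Max independent set = Total vertices - Min vertex cover
- Max independent set = 10 - 4 = 6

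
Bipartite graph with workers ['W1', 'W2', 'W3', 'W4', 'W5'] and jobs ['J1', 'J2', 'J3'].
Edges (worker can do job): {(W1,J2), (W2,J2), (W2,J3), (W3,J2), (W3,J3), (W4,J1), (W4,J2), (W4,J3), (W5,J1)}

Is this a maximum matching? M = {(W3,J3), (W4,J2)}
No, size 2 is not maximum

Proposed matching has size 2.
Maximum matching size for this graph: 3.

This is NOT maximum - can be improved to size 3.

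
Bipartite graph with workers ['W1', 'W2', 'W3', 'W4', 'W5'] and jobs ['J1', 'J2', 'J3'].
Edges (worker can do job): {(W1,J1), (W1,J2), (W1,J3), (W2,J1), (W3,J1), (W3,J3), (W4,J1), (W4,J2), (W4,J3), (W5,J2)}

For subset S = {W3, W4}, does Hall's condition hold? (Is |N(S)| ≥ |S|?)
Yes: |N(S)| = 3, |S| = 2

Subset S = {W3, W4}
Neighbors N(S) = {J1, J2, J3}

|N(S)| = 3, |S| = 2
Hall's condition: |N(S)| ≥ |S| is satisfied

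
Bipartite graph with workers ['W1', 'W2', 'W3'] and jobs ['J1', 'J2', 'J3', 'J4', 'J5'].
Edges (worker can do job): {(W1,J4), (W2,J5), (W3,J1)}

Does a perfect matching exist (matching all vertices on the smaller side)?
Yes, perfect matching exists (size 3)

Perfect matching: {(W1,J4), (W2,J5), (W3,J1)}
All 3 vertices on the smaller side are matched.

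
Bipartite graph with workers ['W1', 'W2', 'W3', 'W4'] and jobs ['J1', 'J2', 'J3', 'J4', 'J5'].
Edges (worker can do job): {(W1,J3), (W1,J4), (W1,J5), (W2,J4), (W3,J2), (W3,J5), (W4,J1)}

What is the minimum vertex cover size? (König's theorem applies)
Minimum vertex cover size = 4

By König's theorem: in bipartite graphs,
min vertex cover = max matching = 4

Maximum matching has size 4, so minimum vertex cover also has size 4.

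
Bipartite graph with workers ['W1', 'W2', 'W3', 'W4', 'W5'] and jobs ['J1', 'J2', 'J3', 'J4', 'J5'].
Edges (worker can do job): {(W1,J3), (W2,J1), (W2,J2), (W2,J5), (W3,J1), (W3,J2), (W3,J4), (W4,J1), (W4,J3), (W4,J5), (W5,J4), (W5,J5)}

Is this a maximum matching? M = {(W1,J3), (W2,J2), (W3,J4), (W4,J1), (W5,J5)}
Yes, size 5 is maximum

Proposed matching has size 5.
Maximum matching size for this graph: 5.

This is a maximum matching.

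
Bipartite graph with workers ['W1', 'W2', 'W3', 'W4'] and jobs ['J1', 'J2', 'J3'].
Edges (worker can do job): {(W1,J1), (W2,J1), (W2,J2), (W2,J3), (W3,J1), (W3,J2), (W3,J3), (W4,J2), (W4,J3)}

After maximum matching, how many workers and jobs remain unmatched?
Unmatched: 1 workers, 0 jobs

Maximum matching size: 3
Workers: 4 total, 3 matched, 1 unmatched
Jobs: 3 total, 3 matched, 0 unmatched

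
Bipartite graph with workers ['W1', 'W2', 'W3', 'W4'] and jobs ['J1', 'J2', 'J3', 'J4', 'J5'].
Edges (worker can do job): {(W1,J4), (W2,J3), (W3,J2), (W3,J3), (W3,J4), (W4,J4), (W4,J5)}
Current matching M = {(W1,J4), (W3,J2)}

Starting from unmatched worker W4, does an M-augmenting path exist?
Yes: W4 → J5

An M-augmenting path alternates non-matching / matching edges, starting and ending at unmatched vertices.
Path: W4 → J5
(J5 is unmatched in M, so the path is augmenting.)
Flipping edges along this path would increase |M| from 2 to 3.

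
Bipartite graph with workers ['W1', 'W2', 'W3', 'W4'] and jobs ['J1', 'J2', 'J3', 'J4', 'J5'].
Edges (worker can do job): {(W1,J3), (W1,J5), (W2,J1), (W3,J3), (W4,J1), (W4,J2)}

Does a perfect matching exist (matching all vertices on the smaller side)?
Yes, perfect matching exists (size 4)

Perfect matching: {(W1,J5), (W2,J1), (W3,J3), (W4,J2)}
All 4 vertices on the smaller side are matched.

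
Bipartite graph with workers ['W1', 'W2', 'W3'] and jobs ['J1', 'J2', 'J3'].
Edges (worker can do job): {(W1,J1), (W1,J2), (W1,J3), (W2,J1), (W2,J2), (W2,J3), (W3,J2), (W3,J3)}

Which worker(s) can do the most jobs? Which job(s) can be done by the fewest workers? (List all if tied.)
Most versatile: W1, W2 (3 jobs); Least covered: J1 (2 workers)

Worker degrees (jobs they can do): W1:3, W2:3, W3:2
Job degrees (workers who can do it): J1:2, J2:3, J3:3

Maximum worker degree is 3, achieved by: W1, W2
Minimum job degree is 2, achieved by: J1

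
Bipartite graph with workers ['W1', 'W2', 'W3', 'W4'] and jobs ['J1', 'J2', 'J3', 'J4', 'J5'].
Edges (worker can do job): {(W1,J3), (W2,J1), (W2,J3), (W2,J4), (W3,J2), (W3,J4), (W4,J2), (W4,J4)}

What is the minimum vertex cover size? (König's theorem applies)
Minimum vertex cover size = 4

By König's theorem: in bipartite graphs,
min vertex cover = max matching = 4

Maximum matching has size 4, so minimum vertex cover also has size 4.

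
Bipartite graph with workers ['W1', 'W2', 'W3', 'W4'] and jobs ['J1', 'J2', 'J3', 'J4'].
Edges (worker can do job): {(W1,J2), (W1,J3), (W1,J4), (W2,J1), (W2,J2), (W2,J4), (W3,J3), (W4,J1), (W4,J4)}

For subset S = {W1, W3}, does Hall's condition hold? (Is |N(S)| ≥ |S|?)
Yes: |N(S)| = 3, |S| = 2

Subset S = {W1, W3}
Neighbors N(S) = {J2, J3, J4}

|N(S)| = 3, |S| = 2
Hall's condition: |N(S)| ≥ |S| is satisfied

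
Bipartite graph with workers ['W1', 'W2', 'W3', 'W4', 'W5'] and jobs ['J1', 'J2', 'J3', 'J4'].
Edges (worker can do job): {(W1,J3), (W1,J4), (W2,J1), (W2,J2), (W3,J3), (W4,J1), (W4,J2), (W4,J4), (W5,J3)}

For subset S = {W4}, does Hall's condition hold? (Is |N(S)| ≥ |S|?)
Yes: |N(S)| = 3, |S| = 1

Subset S = {W4}
Neighbors N(S) = {J1, J2, J4}

|N(S)| = 3, |S| = 1
Hall's condition: |N(S)| ≥ |S| is satisfied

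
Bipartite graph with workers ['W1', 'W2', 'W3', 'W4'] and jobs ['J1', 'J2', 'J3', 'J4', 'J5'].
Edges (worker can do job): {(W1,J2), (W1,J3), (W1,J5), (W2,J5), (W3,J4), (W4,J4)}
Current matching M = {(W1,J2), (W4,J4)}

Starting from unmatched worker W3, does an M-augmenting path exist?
No augmenting path from W3

Alternating search from W3 reaches jobs: {J4}.
Every reachable job is already matched in M, and following those matched edges back to workers exposes no further unvisited jobs.
No M-augmenting path from W3 exists.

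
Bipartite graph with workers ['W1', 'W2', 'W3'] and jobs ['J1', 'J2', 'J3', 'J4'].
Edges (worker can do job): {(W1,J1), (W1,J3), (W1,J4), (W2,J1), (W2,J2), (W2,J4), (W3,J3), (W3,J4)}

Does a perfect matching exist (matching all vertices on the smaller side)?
Yes, perfect matching exists (size 3)

Perfect matching: {(W1,J1), (W2,J4), (W3,J3)}
All 3 vertices on the smaller side are matched.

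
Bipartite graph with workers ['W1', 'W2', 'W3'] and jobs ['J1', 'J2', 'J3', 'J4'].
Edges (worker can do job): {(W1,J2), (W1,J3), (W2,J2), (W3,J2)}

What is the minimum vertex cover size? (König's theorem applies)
Minimum vertex cover size = 2

By König's theorem: in bipartite graphs,
min vertex cover = max matching = 2

Maximum matching has size 2, so minimum vertex cover also has size 2.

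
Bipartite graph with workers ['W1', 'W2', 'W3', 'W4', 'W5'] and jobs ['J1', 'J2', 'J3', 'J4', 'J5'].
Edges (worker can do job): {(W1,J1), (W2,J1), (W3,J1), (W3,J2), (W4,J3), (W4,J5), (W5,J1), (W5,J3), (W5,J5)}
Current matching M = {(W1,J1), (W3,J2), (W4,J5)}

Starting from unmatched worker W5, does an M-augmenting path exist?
Yes: W5 → J3

An M-augmenting path alternates non-matching / matching edges, starting and ending at unmatched vertices.
Path: W5 → J3
(J3 is unmatched in M, so the path is augmenting.)
Flipping edges along this path would increase |M| from 3 to 4.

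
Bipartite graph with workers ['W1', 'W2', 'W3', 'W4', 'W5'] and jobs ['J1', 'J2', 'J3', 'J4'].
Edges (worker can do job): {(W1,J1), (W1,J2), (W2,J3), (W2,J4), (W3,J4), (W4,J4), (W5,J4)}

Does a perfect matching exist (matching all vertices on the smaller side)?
No, maximum matching has size 3 < 4

Maximum matching has size 3, need 4 for perfect matching.
Unmatched workers: ['W5', 'W4']
Unmatched jobs: ['J2']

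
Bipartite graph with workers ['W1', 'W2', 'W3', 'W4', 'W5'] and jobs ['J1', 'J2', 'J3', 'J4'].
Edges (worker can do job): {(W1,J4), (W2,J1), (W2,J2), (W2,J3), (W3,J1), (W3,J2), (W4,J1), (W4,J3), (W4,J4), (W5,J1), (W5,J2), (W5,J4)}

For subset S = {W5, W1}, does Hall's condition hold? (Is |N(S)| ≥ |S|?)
Yes: |N(S)| = 3, |S| = 2

Subset S = {W5, W1}
Neighbors N(S) = {J1, J2, J4}

|N(S)| = 3, |S| = 2
Hall's condition: |N(S)| ≥ |S| is satisfied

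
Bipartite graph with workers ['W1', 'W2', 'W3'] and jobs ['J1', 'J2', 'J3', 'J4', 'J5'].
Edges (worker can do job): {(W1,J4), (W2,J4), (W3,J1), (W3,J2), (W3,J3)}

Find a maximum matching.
Matching: {(W1,J4), (W3,J3)}

Maximum matching (size 2):
  W1 → J4
  W3 → J3

Each worker is assigned to at most one job, and each job to at most one worker.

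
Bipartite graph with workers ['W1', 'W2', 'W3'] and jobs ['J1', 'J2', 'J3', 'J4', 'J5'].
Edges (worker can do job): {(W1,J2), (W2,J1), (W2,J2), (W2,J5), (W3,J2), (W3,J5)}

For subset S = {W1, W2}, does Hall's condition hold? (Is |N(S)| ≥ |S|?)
Yes: |N(S)| = 3, |S| = 2

Subset S = {W1, W2}
Neighbors N(S) = {J1, J2, J5}

|N(S)| = 3, |S| = 2
Hall's condition: |N(S)| ≥ |S| is satisfied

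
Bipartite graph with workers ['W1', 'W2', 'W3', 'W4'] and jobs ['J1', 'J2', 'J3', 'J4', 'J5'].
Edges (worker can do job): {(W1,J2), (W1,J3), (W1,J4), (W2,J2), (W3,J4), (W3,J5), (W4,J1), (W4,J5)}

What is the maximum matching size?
Maximum matching size = 4

Maximum matching: {(W1,J4), (W2,J2), (W3,J5), (W4,J1)}
Size: 4

This assigns 4 workers to 4 distinct jobs.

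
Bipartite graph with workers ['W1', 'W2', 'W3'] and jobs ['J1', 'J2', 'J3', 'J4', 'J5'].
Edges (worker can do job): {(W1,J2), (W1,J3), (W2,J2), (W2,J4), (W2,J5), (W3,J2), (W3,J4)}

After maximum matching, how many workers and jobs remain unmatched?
Unmatched: 0 workers, 2 jobs

Maximum matching size: 3
Workers: 3 total, 3 matched, 0 unmatched
Jobs: 5 total, 3 matched, 2 unmatched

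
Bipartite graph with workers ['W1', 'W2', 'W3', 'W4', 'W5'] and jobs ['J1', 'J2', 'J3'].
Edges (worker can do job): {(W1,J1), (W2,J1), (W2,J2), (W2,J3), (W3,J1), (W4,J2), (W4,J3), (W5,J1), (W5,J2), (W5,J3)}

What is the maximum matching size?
Maximum matching size = 3

Maximum matching: {(W3,J1), (W4,J3), (W5,J2)}
Size: 3

This assigns 3 workers to 3 distinct jobs.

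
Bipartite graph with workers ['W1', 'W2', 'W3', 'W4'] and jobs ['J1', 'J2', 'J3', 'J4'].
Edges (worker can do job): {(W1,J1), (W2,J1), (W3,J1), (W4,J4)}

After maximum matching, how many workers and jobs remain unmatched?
Unmatched: 2 workers, 2 jobs

Maximum matching size: 2
Workers: 4 total, 2 matched, 2 unmatched
Jobs: 4 total, 2 matched, 2 unmatched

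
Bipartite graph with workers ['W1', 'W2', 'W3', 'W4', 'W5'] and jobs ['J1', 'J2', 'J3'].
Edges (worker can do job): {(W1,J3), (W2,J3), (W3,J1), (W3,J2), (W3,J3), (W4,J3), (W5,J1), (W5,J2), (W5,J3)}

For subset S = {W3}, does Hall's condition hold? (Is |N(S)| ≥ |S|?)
Yes: |N(S)| = 3, |S| = 1

Subset S = {W3}
Neighbors N(S) = {J1, J2, J3}

|N(S)| = 3, |S| = 1
Hall's condition: |N(S)| ≥ |S| is satisfied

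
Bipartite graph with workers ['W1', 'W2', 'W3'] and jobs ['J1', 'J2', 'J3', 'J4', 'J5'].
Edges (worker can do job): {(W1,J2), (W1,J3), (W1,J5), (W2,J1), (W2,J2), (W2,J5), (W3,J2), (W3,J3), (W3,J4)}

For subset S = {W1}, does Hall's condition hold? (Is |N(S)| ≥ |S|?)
Yes: |N(S)| = 3, |S| = 1

Subset S = {W1}
Neighbors N(S) = {J2, J3, J5}

|N(S)| = 3, |S| = 1
Hall's condition: |N(S)| ≥ |S| is satisfied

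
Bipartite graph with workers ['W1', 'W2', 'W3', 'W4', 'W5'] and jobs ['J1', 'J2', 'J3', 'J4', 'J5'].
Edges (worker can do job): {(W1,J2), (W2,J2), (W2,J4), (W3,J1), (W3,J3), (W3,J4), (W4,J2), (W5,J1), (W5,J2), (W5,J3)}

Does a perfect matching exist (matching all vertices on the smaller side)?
No, maximum matching has size 4 < 5

Maximum matching has size 4, need 5 for perfect matching.
Unmatched workers: ['W1']
Unmatched jobs: ['J5']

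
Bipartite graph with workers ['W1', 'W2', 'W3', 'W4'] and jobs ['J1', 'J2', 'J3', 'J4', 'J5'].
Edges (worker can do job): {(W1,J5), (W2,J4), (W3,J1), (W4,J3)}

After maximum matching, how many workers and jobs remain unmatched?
Unmatched: 0 workers, 1 jobs

Maximum matching size: 4
Workers: 4 total, 4 matched, 0 unmatched
Jobs: 5 total, 4 matched, 1 unmatched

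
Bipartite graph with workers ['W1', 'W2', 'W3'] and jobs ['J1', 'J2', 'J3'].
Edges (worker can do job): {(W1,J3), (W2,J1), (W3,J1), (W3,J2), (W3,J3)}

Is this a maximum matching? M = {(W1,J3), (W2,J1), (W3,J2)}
Yes, size 3 is maximum

Proposed matching has size 3.
Maximum matching size for this graph: 3.

This is a maximum matching.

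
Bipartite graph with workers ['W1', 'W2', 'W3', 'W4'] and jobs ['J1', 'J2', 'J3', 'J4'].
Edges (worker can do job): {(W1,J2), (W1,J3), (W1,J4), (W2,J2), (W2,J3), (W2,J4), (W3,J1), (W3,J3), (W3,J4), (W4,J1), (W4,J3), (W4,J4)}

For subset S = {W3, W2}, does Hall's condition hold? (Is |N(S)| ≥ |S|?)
Yes: |N(S)| = 4, |S| = 2

Subset S = {W3, W2}
Neighbors N(S) = {J1, J2, J3, J4}

|N(S)| = 4, |S| = 2
Hall's condition: |N(S)| ≥ |S| is satisfied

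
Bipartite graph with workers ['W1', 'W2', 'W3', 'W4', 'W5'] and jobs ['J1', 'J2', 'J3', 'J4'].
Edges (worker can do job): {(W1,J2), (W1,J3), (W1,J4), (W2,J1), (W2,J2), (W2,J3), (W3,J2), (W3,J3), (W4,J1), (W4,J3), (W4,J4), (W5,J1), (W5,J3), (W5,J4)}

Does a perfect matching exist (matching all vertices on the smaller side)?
Yes, perfect matching exists (size 4)

Perfect matching: {(W1,J2), (W3,J3), (W4,J4), (W5,J1)}
All 4 vertices on the smaller side are matched.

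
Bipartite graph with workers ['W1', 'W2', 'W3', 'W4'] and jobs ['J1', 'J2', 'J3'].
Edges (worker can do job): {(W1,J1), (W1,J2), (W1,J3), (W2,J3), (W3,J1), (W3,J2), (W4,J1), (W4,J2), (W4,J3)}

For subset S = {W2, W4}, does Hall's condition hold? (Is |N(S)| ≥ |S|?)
Yes: |N(S)| = 3, |S| = 2

Subset S = {W2, W4}
Neighbors N(S) = {J1, J2, J3}

|N(S)| = 3, |S| = 2
Hall's condition: |N(S)| ≥ |S| is satisfied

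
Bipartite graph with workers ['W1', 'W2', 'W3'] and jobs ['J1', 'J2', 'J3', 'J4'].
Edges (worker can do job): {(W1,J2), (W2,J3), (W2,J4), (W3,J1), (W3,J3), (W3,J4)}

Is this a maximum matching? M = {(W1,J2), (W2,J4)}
No, size 2 is not maximum

Proposed matching has size 2.
Maximum matching size for this graph: 3.

This is NOT maximum - can be improved to size 3.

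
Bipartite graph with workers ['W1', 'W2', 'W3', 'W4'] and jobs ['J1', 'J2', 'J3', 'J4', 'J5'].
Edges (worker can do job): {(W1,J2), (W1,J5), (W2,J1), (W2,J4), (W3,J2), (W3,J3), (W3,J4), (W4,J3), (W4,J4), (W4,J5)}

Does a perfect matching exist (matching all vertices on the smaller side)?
Yes, perfect matching exists (size 4)

Perfect matching: {(W1,J5), (W2,J1), (W3,J3), (W4,J4)}
All 4 vertices on the smaller side are matched.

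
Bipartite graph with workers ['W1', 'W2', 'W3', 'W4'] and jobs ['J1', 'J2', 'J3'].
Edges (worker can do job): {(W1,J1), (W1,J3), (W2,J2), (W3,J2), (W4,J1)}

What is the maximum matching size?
Maximum matching size = 3

Maximum matching: {(W1,J3), (W3,J2), (W4,J1)}
Size: 3

This assigns 3 workers to 3 distinct jobs.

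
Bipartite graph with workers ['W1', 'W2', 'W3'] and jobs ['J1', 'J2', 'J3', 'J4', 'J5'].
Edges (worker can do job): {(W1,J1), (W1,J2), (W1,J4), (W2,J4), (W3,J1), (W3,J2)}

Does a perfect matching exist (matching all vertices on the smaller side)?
Yes, perfect matching exists (size 3)

Perfect matching: {(W1,J2), (W2,J4), (W3,J1)}
All 3 vertices on the smaller side are matched.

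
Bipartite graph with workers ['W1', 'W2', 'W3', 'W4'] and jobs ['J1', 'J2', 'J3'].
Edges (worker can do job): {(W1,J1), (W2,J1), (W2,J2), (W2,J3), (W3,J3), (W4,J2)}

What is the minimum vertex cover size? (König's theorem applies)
Minimum vertex cover size = 3

By König's theorem: in bipartite graphs,
min vertex cover = max matching = 3

Maximum matching has size 3, so minimum vertex cover also has size 3.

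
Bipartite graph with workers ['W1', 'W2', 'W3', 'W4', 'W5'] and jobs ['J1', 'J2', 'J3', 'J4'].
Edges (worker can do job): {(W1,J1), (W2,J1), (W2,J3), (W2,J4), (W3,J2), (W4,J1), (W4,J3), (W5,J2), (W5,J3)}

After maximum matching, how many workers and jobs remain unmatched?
Unmatched: 1 workers, 0 jobs

Maximum matching size: 4
Workers: 5 total, 4 matched, 1 unmatched
Jobs: 4 total, 4 matched, 0 unmatched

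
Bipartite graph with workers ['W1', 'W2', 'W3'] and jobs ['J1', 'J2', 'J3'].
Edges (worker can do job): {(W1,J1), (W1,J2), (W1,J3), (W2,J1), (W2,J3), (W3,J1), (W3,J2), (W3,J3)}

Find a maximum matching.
Matching: {(W1,J2), (W2,J3), (W3,J1)}

Maximum matching (size 3):
  W1 → J2
  W2 → J3
  W3 → J1

Each worker is assigned to at most one job, and each job to at most one worker.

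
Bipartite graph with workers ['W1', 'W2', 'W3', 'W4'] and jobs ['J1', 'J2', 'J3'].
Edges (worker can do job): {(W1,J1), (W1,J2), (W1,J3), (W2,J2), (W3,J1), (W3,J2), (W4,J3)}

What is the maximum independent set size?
Maximum independent set = 4

By König's theorem:
- Min vertex cover = Max matching = 3
- Max independent set = Total vertices - Min vertex cover
- Max independent set = 7 - 3 = 4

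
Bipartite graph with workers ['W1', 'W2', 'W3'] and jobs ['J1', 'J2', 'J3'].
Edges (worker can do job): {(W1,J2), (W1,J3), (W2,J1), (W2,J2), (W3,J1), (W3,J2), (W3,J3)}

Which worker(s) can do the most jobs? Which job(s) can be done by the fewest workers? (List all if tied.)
Most versatile: W3 (3 jobs); Least covered: J1, J3 (2 workers)

Worker degrees (jobs they can do): W1:2, W2:2, W3:3
Job degrees (workers who can do it): J1:2, J2:3, J3:2

Maximum worker degree is 3, achieved by: W3
Minimum job degree is 2, achieved by: J1, J3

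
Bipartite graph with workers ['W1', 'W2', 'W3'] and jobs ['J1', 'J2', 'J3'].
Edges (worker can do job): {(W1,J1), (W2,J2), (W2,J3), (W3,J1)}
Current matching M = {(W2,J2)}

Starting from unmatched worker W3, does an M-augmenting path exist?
Yes: W3 → J1

An M-augmenting path alternates non-matching / matching edges, starting and ending at unmatched vertices.
Path: W3 → J1
(J1 is unmatched in M, so the path is augmenting.)
Flipping edges along this path would increase |M| from 1 to 2.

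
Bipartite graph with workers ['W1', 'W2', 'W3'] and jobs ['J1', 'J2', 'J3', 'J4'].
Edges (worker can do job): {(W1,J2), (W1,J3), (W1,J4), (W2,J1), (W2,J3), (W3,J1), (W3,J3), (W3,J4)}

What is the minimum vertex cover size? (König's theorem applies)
Minimum vertex cover size = 3

By König's theorem: in bipartite graphs,
min vertex cover = max matching = 3

Maximum matching has size 3, so minimum vertex cover also has size 3.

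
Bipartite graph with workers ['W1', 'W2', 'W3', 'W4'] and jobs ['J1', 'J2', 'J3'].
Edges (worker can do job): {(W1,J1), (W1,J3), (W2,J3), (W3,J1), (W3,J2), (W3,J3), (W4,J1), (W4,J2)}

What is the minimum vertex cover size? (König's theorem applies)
Minimum vertex cover size = 3

By König's theorem: in bipartite graphs,
min vertex cover = max matching = 3

Maximum matching has size 3, so minimum vertex cover also has size 3.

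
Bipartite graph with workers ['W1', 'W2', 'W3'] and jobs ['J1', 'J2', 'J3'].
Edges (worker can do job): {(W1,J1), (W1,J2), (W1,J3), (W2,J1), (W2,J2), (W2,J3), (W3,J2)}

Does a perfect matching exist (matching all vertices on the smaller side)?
Yes, perfect matching exists (size 3)

Perfect matching: {(W1,J1), (W2,J3), (W3,J2)}
All 3 vertices on the smaller side are matched.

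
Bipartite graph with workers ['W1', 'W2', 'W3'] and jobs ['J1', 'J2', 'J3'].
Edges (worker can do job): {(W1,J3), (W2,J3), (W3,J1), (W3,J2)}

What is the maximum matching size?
Maximum matching size = 2

Maximum matching: {(W1,J3), (W3,J1)}
Size: 2

This assigns 2 workers to 2 distinct jobs.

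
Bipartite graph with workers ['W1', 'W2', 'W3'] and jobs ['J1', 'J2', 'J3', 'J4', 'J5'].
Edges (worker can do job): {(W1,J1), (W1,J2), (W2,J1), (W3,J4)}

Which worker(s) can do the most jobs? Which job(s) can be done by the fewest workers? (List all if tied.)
Most versatile: W1 (2 jobs); Least covered: J3, J5 (0 workers)

Worker degrees (jobs they can do): W1:2, W2:1, W3:1
Job degrees (workers who can do it): J1:2, J2:1, J3:0, J4:1, J5:0

Maximum worker degree is 2, achieved by: W1
Minimum job degree is 0, achieved by: J3, J5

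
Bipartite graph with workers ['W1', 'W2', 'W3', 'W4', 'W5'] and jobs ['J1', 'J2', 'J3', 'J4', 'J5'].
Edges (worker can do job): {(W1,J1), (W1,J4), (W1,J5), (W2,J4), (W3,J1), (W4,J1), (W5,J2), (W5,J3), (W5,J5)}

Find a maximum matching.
Matching: {(W1,J5), (W2,J4), (W3,J1), (W5,J3)}

Maximum matching (size 4):
  W1 → J5
  W2 → J4
  W3 → J1
  W5 → J3

Each worker is assigned to at most one job, and each job to at most one worker.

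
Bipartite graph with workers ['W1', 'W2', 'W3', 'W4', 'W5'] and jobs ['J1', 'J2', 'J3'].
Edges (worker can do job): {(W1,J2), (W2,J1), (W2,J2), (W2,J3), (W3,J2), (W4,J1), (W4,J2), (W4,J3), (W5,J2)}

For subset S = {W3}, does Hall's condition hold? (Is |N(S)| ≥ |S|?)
Yes: |N(S)| = 1, |S| = 1

Subset S = {W3}
Neighbors N(S) = {J2}

|N(S)| = 1, |S| = 1
Hall's condition: |N(S)| ≥ |S| is satisfied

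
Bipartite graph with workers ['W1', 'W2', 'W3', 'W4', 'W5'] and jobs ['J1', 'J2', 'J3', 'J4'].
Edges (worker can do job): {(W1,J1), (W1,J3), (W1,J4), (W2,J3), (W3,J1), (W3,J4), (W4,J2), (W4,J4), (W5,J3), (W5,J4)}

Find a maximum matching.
Matching: {(W1,J4), (W3,J1), (W4,J2), (W5,J3)}

Maximum matching (size 4):
  W1 → J4
  W3 → J1
  W4 → J2
  W5 → J3

Each worker is assigned to at most one job, and each job to at most one worker.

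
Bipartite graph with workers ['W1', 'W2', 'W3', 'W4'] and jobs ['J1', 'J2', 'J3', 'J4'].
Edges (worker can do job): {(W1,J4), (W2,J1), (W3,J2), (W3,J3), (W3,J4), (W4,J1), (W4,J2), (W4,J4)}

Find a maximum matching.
Matching: {(W1,J4), (W2,J1), (W3,J3), (W4,J2)}

Maximum matching (size 4):
  W1 → J4
  W2 → J1
  W3 → J3
  W4 → J2

Each worker is assigned to at most one job, and each job to at most one worker.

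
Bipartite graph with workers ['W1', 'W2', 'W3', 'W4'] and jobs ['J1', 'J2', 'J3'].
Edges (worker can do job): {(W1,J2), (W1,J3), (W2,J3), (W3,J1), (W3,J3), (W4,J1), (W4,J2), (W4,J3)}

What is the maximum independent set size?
Maximum independent set = 4

By König's theorem:
- Min vertex cover = Max matching = 3
- Max independent set = Total vertices - Min vertex cover
- Max independent set = 7 - 3 = 4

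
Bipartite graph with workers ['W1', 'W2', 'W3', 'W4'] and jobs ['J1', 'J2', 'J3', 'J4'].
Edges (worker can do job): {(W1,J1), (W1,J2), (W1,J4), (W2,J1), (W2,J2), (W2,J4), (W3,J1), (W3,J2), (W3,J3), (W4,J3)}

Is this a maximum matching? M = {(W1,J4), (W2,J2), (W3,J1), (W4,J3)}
Yes, size 4 is maximum

Proposed matching has size 4.
Maximum matching size for this graph: 4.

This is a maximum matching.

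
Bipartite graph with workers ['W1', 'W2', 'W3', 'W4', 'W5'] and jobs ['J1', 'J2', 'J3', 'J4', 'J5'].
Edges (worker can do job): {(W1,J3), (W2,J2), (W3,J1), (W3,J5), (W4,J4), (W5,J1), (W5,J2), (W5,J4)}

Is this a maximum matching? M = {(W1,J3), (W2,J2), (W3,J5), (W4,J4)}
No, size 4 is not maximum

Proposed matching has size 4.
Maximum matching size for this graph: 5.

This is NOT maximum - can be improved to size 5.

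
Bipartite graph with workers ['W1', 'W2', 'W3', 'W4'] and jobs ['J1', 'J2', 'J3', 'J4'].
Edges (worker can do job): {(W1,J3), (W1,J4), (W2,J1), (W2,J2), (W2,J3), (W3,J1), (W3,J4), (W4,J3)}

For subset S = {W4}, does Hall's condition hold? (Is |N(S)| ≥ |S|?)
Yes: |N(S)| = 1, |S| = 1

Subset S = {W4}
Neighbors N(S) = {J3}

|N(S)| = 1, |S| = 1
Hall's condition: |N(S)| ≥ |S| is satisfied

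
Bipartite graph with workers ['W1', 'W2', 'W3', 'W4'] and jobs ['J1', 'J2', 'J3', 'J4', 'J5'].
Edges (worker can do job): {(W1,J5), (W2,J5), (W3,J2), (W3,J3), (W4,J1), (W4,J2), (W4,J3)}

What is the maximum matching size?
Maximum matching size = 3

Maximum matching: {(W1,J5), (W3,J3), (W4,J2)}
Size: 3

This assigns 3 workers to 3 distinct jobs.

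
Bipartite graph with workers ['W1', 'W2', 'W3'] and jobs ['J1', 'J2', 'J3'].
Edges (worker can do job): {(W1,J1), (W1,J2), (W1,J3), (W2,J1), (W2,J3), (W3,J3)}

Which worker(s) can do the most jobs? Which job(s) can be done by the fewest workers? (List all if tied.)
Most versatile: W1 (3 jobs); Least covered: J2 (1 workers)

Worker degrees (jobs they can do): W1:3, W2:2, W3:1
Job degrees (workers who can do it): J1:2, J2:1, J3:3

Maximum worker degree is 3, achieved by: W1
Minimum job degree is 1, achieved by: J2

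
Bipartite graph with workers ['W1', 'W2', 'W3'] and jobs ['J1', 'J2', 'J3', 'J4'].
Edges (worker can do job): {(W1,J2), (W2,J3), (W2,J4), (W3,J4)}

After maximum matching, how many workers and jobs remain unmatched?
Unmatched: 0 workers, 1 jobs

Maximum matching size: 3
Workers: 3 total, 3 matched, 0 unmatched
Jobs: 4 total, 3 matched, 1 unmatched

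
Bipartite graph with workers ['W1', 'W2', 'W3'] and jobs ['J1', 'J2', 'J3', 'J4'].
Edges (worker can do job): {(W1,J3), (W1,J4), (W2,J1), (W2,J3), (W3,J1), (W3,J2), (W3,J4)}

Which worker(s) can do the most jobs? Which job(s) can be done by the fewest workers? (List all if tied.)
Most versatile: W3 (3 jobs); Least covered: J2 (1 workers)

Worker degrees (jobs they can do): W1:2, W2:2, W3:3
Job degrees (workers who can do it): J1:2, J2:1, J3:2, J4:2

Maximum worker degree is 3, achieved by: W3
Minimum job degree is 1, achieved by: J2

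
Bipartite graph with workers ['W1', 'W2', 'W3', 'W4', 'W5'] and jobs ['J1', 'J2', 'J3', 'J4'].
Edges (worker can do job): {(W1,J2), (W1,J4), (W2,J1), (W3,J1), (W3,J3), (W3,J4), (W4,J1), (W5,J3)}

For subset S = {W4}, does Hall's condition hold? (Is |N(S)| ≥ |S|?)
Yes: |N(S)| = 1, |S| = 1

Subset S = {W4}
Neighbors N(S) = {J1}

|N(S)| = 1, |S| = 1
Hall's condition: |N(S)| ≥ |S| is satisfied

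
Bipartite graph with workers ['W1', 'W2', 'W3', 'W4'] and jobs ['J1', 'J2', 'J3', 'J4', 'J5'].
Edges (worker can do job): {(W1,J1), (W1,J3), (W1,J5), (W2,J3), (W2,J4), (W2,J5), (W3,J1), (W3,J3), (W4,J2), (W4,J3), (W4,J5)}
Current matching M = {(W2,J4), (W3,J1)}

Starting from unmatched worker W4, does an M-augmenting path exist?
Yes: W4 → J5

An M-augmenting path alternates non-matching / matching edges, starting and ending at unmatched vertices.
Path: W4 → J5
(J5 is unmatched in M, so the path is augmenting.)
Flipping edges along this path would increase |M| from 2 to 3.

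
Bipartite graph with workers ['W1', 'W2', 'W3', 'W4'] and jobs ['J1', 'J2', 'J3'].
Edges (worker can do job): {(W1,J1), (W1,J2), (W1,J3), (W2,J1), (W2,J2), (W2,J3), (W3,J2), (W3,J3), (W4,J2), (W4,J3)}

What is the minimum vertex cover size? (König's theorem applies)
Minimum vertex cover size = 3

By König's theorem: in bipartite graphs,
min vertex cover = max matching = 3

Maximum matching has size 3, so minimum vertex cover also has size 3.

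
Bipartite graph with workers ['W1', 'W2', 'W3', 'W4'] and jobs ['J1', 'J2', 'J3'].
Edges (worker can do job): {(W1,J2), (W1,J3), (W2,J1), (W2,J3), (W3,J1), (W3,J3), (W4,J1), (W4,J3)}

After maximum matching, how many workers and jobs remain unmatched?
Unmatched: 1 workers, 0 jobs

Maximum matching size: 3
Workers: 4 total, 3 matched, 1 unmatched
Jobs: 3 total, 3 matched, 0 unmatched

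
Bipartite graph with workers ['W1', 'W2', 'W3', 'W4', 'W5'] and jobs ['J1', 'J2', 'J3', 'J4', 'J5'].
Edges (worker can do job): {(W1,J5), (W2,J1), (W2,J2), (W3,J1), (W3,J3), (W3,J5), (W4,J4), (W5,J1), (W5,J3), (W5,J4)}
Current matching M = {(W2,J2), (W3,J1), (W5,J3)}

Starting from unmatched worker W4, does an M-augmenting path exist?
Yes: W4 → J4

An M-augmenting path alternates non-matching / matching edges, starting and ending at unmatched vertices.
Path: W4 → J4
(J4 is unmatched in M, so the path is augmenting.)
Flipping edges along this path would increase |M| from 3 to 4.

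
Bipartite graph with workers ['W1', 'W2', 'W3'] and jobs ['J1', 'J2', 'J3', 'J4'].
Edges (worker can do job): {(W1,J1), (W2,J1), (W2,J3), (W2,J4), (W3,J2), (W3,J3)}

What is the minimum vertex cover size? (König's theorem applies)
Minimum vertex cover size = 3

By König's theorem: in bipartite graphs,
min vertex cover = max matching = 3

Maximum matching has size 3, so minimum vertex cover also has size 3.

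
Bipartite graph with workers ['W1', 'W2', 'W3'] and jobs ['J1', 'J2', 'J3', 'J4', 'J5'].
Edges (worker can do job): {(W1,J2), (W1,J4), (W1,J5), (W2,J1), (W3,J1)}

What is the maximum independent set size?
Maximum independent set = 6

By König's theorem:
- Min vertex cover = Max matching = 2
- Max independent set = Total vertices - Min vertex cover
- Max independent set = 8 - 2 = 6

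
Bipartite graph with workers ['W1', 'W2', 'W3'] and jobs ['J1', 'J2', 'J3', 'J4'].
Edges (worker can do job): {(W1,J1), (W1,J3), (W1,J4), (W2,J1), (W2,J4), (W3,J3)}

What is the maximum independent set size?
Maximum independent set = 4

By König's theorem:
- Min vertex cover = Max matching = 3
- Max independent set = Total vertices - Min vertex cover
- Max independent set = 7 - 3 = 4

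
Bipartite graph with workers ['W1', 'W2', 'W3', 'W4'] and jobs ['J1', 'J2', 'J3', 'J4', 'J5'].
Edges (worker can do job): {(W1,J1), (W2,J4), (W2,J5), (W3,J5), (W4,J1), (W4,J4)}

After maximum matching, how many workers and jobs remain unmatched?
Unmatched: 1 workers, 2 jobs

Maximum matching size: 3
Workers: 4 total, 3 matched, 1 unmatched
Jobs: 5 total, 3 matched, 2 unmatched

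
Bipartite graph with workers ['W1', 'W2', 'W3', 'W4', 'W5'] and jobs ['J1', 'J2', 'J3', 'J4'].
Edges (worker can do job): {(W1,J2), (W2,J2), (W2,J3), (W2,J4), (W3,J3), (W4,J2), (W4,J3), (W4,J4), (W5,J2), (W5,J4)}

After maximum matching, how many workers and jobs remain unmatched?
Unmatched: 2 workers, 1 jobs

Maximum matching size: 3
Workers: 5 total, 3 matched, 2 unmatched
Jobs: 4 total, 3 matched, 1 unmatched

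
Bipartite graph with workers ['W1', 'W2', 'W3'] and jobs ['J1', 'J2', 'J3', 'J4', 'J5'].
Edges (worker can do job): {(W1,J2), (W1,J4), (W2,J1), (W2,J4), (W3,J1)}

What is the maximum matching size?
Maximum matching size = 3

Maximum matching: {(W1,J2), (W2,J4), (W3,J1)}
Size: 3

This assigns 3 workers to 3 distinct jobs.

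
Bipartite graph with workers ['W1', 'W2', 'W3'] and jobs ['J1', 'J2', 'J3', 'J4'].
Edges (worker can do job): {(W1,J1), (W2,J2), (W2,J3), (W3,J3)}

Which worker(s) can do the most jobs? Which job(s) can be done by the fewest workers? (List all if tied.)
Most versatile: W2 (2 jobs); Least covered: J4 (0 workers)

Worker degrees (jobs they can do): W1:1, W2:2, W3:1
Job degrees (workers who can do it): J1:1, J2:1, J3:2, J4:0

Maximum worker degree is 2, achieved by: W2
Minimum job degree is 0, achieved by: J4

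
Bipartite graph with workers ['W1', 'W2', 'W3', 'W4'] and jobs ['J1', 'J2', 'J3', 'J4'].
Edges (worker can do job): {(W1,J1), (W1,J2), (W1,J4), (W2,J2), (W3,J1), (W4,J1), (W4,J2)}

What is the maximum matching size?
Maximum matching size = 3

Maximum matching: {(W1,J4), (W2,J2), (W4,J1)}
Size: 3

This assigns 3 workers to 3 distinct jobs.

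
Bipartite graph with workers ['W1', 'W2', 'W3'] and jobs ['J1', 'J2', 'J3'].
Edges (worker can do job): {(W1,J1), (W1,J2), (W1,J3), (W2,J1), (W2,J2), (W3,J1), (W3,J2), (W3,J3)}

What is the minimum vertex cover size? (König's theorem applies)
Minimum vertex cover size = 3

By König's theorem: in bipartite graphs,
min vertex cover = max matching = 3

Maximum matching has size 3, so minimum vertex cover also has size 3.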